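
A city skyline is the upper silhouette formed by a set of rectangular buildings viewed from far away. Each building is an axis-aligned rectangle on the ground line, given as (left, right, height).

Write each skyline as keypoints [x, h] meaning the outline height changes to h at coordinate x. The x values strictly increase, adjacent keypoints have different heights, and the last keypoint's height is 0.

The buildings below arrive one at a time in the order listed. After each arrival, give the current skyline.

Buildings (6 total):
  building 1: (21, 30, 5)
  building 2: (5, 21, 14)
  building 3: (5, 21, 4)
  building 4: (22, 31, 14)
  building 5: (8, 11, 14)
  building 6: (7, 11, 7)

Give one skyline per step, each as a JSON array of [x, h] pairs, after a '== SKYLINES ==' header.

== SKYLINES ==
[[21,5],[30,0]]
[[5,14],[21,5],[30,0]]
[[5,14],[21,5],[30,0]]
[[5,14],[21,5],[22,14],[31,0]]
[[5,14],[21,5],[22,14],[31,0]]
[[5,14],[21,5],[22,14],[31,0]]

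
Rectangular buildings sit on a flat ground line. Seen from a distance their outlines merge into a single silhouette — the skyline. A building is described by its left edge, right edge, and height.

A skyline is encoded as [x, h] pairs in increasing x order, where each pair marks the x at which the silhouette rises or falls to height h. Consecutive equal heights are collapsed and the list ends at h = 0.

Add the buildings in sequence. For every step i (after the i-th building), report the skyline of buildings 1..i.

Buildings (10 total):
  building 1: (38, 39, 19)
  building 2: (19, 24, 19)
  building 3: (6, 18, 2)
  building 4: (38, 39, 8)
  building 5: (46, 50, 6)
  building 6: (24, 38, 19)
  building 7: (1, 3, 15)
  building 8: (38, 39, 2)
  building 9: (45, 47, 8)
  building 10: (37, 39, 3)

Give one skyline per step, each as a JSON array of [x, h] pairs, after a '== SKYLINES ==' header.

== SKYLINES ==
[[38,19],[39,0]]
[[19,19],[24,0],[38,19],[39,0]]
[[6,2],[18,0],[19,19],[24,0],[38,19],[39,0]]
[[6,2],[18,0],[19,19],[24,0],[38,19],[39,0]]
[[6,2],[18,0],[19,19],[24,0],[38,19],[39,0],[46,6],[50,0]]
[[6,2],[18,0],[19,19],[39,0],[46,6],[50,0]]
[[1,15],[3,0],[6,2],[18,0],[19,19],[39,0],[46,6],[50,0]]
[[1,15],[3,0],[6,2],[18,0],[19,19],[39,0],[46,6],[50,0]]
[[1,15],[3,0],[6,2],[18,0],[19,19],[39,0],[45,8],[47,6],[50,0]]
[[1,15],[3,0],[6,2],[18,0],[19,19],[39,0],[45,8],[47,6],[50,0]]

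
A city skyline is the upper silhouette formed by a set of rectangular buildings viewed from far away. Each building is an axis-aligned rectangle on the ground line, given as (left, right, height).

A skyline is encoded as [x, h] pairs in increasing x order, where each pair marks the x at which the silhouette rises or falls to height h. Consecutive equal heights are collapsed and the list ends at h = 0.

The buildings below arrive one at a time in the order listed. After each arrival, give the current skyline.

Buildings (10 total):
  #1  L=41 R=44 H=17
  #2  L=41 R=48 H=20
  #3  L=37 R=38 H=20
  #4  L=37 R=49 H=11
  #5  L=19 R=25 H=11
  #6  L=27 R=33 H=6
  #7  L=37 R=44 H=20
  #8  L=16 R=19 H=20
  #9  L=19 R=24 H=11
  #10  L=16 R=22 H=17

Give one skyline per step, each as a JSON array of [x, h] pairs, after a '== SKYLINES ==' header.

== SKYLINES ==
[[41,17],[44,0]]
[[41,20],[48,0]]
[[37,20],[38,0],[41,20],[48,0]]
[[37,20],[38,11],[41,20],[48,11],[49,0]]
[[19,11],[25,0],[37,20],[38,11],[41,20],[48,11],[49,0]]
[[19,11],[25,0],[27,6],[33,0],[37,20],[38,11],[41,20],[48,11],[49,0]]
[[19,11],[25,0],[27,6],[33,0],[37,20],[48,11],[49,0]]
[[16,20],[19,11],[25,0],[27,6],[33,0],[37,20],[48,11],[49,0]]
[[16,20],[19,11],[25,0],[27,6],[33,0],[37,20],[48,11],[49,0]]
[[16,20],[19,17],[22,11],[25,0],[27,6],[33,0],[37,20],[48,11],[49,0]]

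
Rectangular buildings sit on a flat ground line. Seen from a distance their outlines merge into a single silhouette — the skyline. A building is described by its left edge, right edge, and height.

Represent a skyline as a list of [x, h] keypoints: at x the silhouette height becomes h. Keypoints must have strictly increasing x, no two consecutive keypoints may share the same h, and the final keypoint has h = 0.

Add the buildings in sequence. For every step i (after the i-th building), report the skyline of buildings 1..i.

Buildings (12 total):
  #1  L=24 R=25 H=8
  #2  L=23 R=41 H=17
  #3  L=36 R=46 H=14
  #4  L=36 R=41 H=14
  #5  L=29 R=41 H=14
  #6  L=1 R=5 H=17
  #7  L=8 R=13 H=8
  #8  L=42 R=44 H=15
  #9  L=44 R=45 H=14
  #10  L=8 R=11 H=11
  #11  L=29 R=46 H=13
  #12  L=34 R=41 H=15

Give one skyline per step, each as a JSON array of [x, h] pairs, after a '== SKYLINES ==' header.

== SKYLINES ==
[[24,8],[25,0]]
[[23,17],[41,0]]
[[23,17],[41,14],[46,0]]
[[23,17],[41,14],[46,0]]
[[23,17],[41,14],[46,0]]
[[1,17],[5,0],[23,17],[41,14],[46,0]]
[[1,17],[5,0],[8,8],[13,0],[23,17],[41,14],[46,0]]
[[1,17],[5,0],[8,8],[13,0],[23,17],[41,14],[42,15],[44,14],[46,0]]
[[1,17],[5,0],[8,8],[13,0],[23,17],[41,14],[42,15],[44,14],[46,0]]
[[1,17],[5,0],[8,11],[11,8],[13,0],[23,17],[41,14],[42,15],[44,14],[46,0]]
[[1,17],[5,0],[8,11],[11,8],[13,0],[23,17],[41,14],[42,15],[44,14],[46,0]]
[[1,17],[5,0],[8,11],[11,8],[13,0],[23,17],[41,14],[42,15],[44,14],[46,0]]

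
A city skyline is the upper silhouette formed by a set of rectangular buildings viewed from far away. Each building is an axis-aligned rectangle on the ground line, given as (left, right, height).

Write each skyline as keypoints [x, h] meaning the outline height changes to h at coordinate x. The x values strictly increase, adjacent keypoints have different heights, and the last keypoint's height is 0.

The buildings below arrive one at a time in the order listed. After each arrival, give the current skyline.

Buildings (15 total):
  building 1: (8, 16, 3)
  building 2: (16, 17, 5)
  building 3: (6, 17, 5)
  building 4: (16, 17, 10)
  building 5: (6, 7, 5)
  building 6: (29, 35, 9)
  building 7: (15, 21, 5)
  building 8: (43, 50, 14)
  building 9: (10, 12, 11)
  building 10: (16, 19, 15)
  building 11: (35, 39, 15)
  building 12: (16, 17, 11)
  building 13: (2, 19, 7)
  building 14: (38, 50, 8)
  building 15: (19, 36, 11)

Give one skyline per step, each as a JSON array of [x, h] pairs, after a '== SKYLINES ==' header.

== SKYLINES ==
[[8,3],[16,0]]
[[8,3],[16,5],[17,0]]
[[6,5],[17,0]]
[[6,5],[16,10],[17,0]]
[[6,5],[16,10],[17,0]]
[[6,5],[16,10],[17,0],[29,9],[35,0]]
[[6,5],[16,10],[17,5],[21,0],[29,9],[35,0]]
[[6,5],[16,10],[17,5],[21,0],[29,9],[35,0],[43,14],[50,0]]
[[6,5],[10,11],[12,5],[16,10],[17,5],[21,0],[29,9],[35,0],[43,14],[50,0]]
[[6,5],[10,11],[12,5],[16,15],[19,5],[21,0],[29,9],[35,0],[43,14],[50,0]]
[[6,5],[10,11],[12,5],[16,15],[19,5],[21,0],[29,9],[35,15],[39,0],[43,14],[50,0]]
[[6,5],[10,11],[12,5],[16,15],[19,5],[21,0],[29,9],[35,15],[39,0],[43,14],[50,0]]
[[2,7],[10,11],[12,7],[16,15],[19,5],[21,0],[29,9],[35,15],[39,0],[43,14],[50,0]]
[[2,7],[10,11],[12,7],[16,15],[19,5],[21,0],[29,9],[35,15],[39,8],[43,14],[50,0]]
[[2,7],[10,11],[12,7],[16,15],[19,11],[35,15],[39,8],[43,14],[50,0]]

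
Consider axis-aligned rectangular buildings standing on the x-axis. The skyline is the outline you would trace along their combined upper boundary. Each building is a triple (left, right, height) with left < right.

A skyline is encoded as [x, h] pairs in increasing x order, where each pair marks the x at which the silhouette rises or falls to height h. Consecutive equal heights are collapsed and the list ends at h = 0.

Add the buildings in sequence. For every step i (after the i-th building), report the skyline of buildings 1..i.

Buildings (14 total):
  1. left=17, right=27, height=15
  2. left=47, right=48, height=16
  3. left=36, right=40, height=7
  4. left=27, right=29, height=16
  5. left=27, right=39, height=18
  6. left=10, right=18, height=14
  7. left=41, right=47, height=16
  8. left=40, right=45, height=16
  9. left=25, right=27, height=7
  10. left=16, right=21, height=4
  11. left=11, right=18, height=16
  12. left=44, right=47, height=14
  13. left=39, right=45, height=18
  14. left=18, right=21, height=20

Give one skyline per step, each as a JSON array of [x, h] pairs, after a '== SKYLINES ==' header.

== SKYLINES ==
[[17,15],[27,0]]
[[17,15],[27,0],[47,16],[48,0]]
[[17,15],[27,0],[36,7],[40,0],[47,16],[48,0]]
[[17,15],[27,16],[29,0],[36,7],[40,0],[47,16],[48,0]]
[[17,15],[27,18],[39,7],[40,0],[47,16],[48,0]]
[[10,14],[17,15],[27,18],[39,7],[40,0],[47,16],[48,0]]
[[10,14],[17,15],[27,18],[39,7],[40,0],[41,16],[48,0]]
[[10,14],[17,15],[27,18],[39,7],[40,16],[48,0]]
[[10,14],[17,15],[27,18],[39,7],[40,16],[48,0]]
[[10,14],[17,15],[27,18],[39,7],[40,16],[48,0]]
[[10,14],[11,16],[18,15],[27,18],[39,7],[40,16],[48,0]]
[[10,14],[11,16],[18,15],[27,18],[39,7],[40,16],[48,0]]
[[10,14],[11,16],[18,15],[27,18],[45,16],[48,0]]
[[10,14],[11,16],[18,20],[21,15],[27,18],[45,16],[48,0]]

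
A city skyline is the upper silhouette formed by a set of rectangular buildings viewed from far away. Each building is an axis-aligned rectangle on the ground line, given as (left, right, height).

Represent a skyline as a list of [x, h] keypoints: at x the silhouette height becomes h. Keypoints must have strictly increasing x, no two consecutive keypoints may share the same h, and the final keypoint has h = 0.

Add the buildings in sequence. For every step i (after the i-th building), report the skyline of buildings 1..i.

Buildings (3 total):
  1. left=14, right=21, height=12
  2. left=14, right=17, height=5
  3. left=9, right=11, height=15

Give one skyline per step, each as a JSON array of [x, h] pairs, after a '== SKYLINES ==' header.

== SKYLINES ==
[[14,12],[21,0]]
[[14,12],[21,0]]
[[9,15],[11,0],[14,12],[21,0]]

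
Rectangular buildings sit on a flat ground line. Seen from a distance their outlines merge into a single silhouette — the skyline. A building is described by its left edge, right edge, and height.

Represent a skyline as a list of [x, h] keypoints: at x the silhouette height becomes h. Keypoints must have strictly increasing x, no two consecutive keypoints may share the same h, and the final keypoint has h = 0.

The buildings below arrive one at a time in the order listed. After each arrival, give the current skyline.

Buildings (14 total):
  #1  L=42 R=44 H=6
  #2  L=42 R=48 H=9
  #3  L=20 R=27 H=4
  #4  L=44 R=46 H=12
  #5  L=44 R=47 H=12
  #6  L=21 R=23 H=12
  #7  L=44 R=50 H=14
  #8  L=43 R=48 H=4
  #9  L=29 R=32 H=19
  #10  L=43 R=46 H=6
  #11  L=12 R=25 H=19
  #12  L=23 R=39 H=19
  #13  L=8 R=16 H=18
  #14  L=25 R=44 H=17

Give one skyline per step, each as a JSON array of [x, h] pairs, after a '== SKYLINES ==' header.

== SKYLINES ==
[[42,6],[44,0]]
[[42,9],[48,0]]
[[20,4],[27,0],[42,9],[48,0]]
[[20,4],[27,0],[42,9],[44,12],[46,9],[48,0]]
[[20,4],[27,0],[42,9],[44,12],[47,9],[48,0]]
[[20,4],[21,12],[23,4],[27,0],[42,9],[44,12],[47,9],[48,0]]
[[20,4],[21,12],[23,4],[27,0],[42,9],[44,14],[50,0]]
[[20,4],[21,12],[23,4],[27,0],[42,9],[44,14],[50,0]]
[[20,4],[21,12],[23,4],[27,0],[29,19],[32,0],[42,9],[44,14],[50,0]]
[[20,4],[21,12],[23,4],[27,0],[29,19],[32,0],[42,9],[44,14],[50,0]]
[[12,19],[25,4],[27,0],[29,19],[32,0],[42,9],[44,14],[50,0]]
[[12,19],[39,0],[42,9],[44,14],[50,0]]
[[8,18],[12,19],[39,0],[42,9],[44,14],[50,0]]
[[8,18],[12,19],[39,17],[44,14],[50,0]]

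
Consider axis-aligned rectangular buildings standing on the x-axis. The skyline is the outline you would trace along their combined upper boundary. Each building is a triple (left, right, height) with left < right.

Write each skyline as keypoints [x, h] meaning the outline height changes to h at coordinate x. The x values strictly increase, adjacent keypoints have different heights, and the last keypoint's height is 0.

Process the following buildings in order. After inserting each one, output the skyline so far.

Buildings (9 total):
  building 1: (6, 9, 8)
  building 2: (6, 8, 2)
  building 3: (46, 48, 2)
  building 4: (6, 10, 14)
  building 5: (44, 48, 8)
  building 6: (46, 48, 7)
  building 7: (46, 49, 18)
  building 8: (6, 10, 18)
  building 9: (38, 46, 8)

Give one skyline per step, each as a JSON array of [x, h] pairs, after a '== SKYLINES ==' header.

== SKYLINES ==
[[6,8],[9,0]]
[[6,8],[9,0]]
[[6,8],[9,0],[46,2],[48,0]]
[[6,14],[10,0],[46,2],[48,0]]
[[6,14],[10,0],[44,8],[48,0]]
[[6,14],[10,0],[44,8],[48,0]]
[[6,14],[10,0],[44,8],[46,18],[49,0]]
[[6,18],[10,0],[44,8],[46,18],[49,0]]
[[6,18],[10,0],[38,8],[46,18],[49,0]]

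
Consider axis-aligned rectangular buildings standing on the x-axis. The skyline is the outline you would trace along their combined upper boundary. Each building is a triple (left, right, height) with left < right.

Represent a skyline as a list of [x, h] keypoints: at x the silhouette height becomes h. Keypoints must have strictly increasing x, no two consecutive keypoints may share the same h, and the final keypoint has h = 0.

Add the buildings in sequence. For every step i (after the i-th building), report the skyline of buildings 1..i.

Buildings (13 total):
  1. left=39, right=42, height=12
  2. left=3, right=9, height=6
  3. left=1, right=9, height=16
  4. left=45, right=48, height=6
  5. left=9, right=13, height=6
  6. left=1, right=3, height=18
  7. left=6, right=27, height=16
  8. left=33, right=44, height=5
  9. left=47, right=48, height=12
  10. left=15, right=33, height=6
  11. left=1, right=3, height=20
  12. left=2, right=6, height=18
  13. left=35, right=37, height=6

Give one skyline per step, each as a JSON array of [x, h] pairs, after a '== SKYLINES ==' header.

== SKYLINES ==
[[39,12],[42,0]]
[[3,6],[9,0],[39,12],[42,0]]
[[1,16],[9,0],[39,12],[42,0]]
[[1,16],[9,0],[39,12],[42,0],[45,6],[48,0]]
[[1,16],[9,6],[13,0],[39,12],[42,0],[45,6],[48,0]]
[[1,18],[3,16],[9,6],[13,0],[39,12],[42,0],[45,6],[48,0]]
[[1,18],[3,16],[27,0],[39,12],[42,0],[45,6],[48,0]]
[[1,18],[3,16],[27,0],[33,5],[39,12],[42,5],[44,0],[45,6],[48,0]]
[[1,18],[3,16],[27,0],[33,5],[39,12],[42,5],[44,0],[45,6],[47,12],[48,0]]
[[1,18],[3,16],[27,6],[33,5],[39,12],[42,5],[44,0],[45,6],[47,12],[48,0]]
[[1,20],[3,16],[27,6],[33,5],[39,12],[42,5],[44,0],[45,6],[47,12],[48,0]]
[[1,20],[3,18],[6,16],[27,6],[33,5],[39,12],[42,5],[44,0],[45,6],[47,12],[48,0]]
[[1,20],[3,18],[6,16],[27,6],[33,5],[35,6],[37,5],[39,12],[42,5],[44,0],[45,6],[47,12],[48,0]]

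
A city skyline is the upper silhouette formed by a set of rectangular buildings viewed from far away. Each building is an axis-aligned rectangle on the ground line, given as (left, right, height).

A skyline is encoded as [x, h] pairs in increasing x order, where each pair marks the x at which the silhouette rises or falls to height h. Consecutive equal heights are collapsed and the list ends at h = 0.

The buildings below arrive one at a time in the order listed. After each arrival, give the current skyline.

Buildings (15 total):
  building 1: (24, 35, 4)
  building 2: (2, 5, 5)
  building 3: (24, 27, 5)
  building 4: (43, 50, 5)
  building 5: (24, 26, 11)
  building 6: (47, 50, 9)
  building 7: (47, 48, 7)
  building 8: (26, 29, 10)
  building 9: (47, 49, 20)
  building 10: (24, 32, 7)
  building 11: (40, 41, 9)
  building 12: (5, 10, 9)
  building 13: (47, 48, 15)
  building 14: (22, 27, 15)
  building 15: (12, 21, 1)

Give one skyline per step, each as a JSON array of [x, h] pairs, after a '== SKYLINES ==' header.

== SKYLINES ==
[[24,4],[35,0]]
[[2,5],[5,0],[24,4],[35,0]]
[[2,5],[5,0],[24,5],[27,4],[35,0]]
[[2,5],[5,0],[24,5],[27,4],[35,0],[43,5],[50,0]]
[[2,5],[5,0],[24,11],[26,5],[27,4],[35,0],[43,5],[50,0]]
[[2,5],[5,0],[24,11],[26,5],[27,4],[35,0],[43,5],[47,9],[50,0]]
[[2,5],[5,0],[24,11],[26,5],[27,4],[35,0],[43,5],[47,9],[50,0]]
[[2,5],[5,0],[24,11],[26,10],[29,4],[35,0],[43,5],[47,9],[50,0]]
[[2,5],[5,0],[24,11],[26,10],[29,4],[35,0],[43,5],[47,20],[49,9],[50,0]]
[[2,5],[5,0],[24,11],[26,10],[29,7],[32,4],[35,0],[43,5],[47,20],[49,9],[50,0]]
[[2,5],[5,0],[24,11],[26,10],[29,7],[32,4],[35,0],[40,9],[41,0],[43,5],[47,20],[49,9],[50,0]]
[[2,5],[5,9],[10,0],[24,11],[26,10],[29,7],[32,4],[35,0],[40,9],[41,0],[43,5],[47,20],[49,9],[50,0]]
[[2,5],[5,9],[10,0],[24,11],[26,10],[29,7],[32,4],[35,0],[40,9],[41,0],[43,5],[47,20],[49,9],[50,0]]
[[2,5],[5,9],[10,0],[22,15],[27,10],[29,7],[32,4],[35,0],[40,9],[41,0],[43,5],[47,20],[49,9],[50,0]]
[[2,5],[5,9],[10,0],[12,1],[21,0],[22,15],[27,10],[29,7],[32,4],[35,0],[40,9],[41,0],[43,5],[47,20],[49,9],[50,0]]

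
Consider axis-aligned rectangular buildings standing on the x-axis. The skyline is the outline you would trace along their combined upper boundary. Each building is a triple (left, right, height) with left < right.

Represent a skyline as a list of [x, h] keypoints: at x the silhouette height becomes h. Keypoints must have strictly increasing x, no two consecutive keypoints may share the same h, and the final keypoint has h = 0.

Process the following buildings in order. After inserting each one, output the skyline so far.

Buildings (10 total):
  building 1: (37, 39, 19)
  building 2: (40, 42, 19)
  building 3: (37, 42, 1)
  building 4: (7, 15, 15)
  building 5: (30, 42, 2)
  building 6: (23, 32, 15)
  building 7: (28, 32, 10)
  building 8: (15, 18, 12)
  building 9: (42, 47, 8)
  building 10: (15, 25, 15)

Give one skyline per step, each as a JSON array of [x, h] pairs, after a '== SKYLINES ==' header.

== SKYLINES ==
[[37,19],[39,0]]
[[37,19],[39,0],[40,19],[42,0]]
[[37,19],[39,1],[40,19],[42,0]]
[[7,15],[15,0],[37,19],[39,1],[40,19],[42,0]]
[[7,15],[15,0],[30,2],[37,19],[39,2],[40,19],[42,0]]
[[7,15],[15,0],[23,15],[32,2],[37,19],[39,2],[40,19],[42,0]]
[[7,15],[15,0],[23,15],[32,2],[37,19],[39,2],[40,19],[42,0]]
[[7,15],[15,12],[18,0],[23,15],[32,2],[37,19],[39,2],[40,19],[42,0]]
[[7,15],[15,12],[18,0],[23,15],[32,2],[37,19],[39,2],[40,19],[42,8],[47,0]]
[[7,15],[32,2],[37,19],[39,2],[40,19],[42,8],[47,0]]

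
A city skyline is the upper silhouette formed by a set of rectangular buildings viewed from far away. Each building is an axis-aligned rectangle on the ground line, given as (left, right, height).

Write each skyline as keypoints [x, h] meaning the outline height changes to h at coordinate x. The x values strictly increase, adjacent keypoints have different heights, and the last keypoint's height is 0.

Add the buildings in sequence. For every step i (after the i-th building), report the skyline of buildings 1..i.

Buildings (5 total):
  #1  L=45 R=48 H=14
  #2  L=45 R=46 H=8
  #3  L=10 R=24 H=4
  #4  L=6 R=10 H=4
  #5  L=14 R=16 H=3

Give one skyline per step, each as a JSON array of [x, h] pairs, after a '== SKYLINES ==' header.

== SKYLINES ==
[[45,14],[48,0]]
[[45,14],[48,0]]
[[10,4],[24,0],[45,14],[48,0]]
[[6,4],[24,0],[45,14],[48,0]]
[[6,4],[24,0],[45,14],[48,0]]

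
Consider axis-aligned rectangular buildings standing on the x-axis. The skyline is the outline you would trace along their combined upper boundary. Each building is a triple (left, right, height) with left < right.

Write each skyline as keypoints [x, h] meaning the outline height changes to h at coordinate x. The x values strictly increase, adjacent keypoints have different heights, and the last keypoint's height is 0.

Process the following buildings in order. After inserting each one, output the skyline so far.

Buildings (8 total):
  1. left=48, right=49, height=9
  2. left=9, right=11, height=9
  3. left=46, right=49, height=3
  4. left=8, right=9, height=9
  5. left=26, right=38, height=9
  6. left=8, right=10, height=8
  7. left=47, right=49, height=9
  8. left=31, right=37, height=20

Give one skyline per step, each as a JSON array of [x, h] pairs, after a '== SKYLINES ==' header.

== SKYLINES ==
[[48,9],[49,0]]
[[9,9],[11,0],[48,9],[49,0]]
[[9,9],[11,0],[46,3],[48,9],[49,0]]
[[8,9],[11,0],[46,3],[48,9],[49,0]]
[[8,9],[11,0],[26,9],[38,0],[46,3],[48,9],[49,0]]
[[8,9],[11,0],[26,9],[38,0],[46,3],[48,9],[49,0]]
[[8,9],[11,0],[26,9],[38,0],[46,3],[47,9],[49,0]]
[[8,9],[11,0],[26,9],[31,20],[37,9],[38,0],[46,3],[47,9],[49,0]]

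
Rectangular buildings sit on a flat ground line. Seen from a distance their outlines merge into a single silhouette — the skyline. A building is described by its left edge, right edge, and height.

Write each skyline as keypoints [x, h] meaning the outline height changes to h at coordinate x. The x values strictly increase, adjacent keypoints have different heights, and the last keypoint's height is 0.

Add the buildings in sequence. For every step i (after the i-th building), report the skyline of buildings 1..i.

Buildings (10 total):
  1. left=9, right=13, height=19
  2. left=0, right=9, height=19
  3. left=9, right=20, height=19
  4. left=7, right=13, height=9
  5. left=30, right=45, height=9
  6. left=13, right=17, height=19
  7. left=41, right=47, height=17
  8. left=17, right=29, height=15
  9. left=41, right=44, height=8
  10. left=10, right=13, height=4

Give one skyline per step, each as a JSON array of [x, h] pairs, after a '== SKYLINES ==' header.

== SKYLINES ==
[[9,19],[13,0]]
[[0,19],[13,0]]
[[0,19],[20,0]]
[[0,19],[20,0]]
[[0,19],[20,0],[30,9],[45,0]]
[[0,19],[20,0],[30,9],[45,0]]
[[0,19],[20,0],[30,9],[41,17],[47,0]]
[[0,19],[20,15],[29,0],[30,9],[41,17],[47,0]]
[[0,19],[20,15],[29,0],[30,9],[41,17],[47,0]]
[[0,19],[20,15],[29,0],[30,9],[41,17],[47,0]]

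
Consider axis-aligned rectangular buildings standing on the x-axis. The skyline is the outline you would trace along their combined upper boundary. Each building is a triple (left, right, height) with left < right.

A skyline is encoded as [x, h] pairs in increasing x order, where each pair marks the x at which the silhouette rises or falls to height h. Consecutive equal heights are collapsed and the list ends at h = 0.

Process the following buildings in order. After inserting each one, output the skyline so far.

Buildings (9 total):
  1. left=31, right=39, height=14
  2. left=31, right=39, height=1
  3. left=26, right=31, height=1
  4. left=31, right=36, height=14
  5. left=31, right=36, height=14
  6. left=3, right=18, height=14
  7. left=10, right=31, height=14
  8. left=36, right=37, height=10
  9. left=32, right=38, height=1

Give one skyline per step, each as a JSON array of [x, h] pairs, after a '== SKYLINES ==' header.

== SKYLINES ==
[[31,14],[39,0]]
[[31,14],[39,0]]
[[26,1],[31,14],[39,0]]
[[26,1],[31,14],[39,0]]
[[26,1],[31,14],[39,0]]
[[3,14],[18,0],[26,1],[31,14],[39,0]]
[[3,14],[39,0]]
[[3,14],[39,0]]
[[3,14],[39,0]]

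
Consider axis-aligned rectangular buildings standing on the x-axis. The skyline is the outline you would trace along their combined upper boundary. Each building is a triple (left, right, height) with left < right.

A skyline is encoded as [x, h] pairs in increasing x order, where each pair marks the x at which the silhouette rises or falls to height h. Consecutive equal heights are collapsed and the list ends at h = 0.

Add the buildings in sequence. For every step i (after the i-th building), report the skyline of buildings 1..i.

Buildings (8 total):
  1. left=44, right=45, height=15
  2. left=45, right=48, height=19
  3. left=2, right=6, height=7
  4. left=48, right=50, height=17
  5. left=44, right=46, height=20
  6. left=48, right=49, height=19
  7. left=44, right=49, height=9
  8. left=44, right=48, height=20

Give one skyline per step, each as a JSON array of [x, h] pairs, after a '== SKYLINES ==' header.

== SKYLINES ==
[[44,15],[45,0]]
[[44,15],[45,19],[48,0]]
[[2,7],[6,0],[44,15],[45,19],[48,0]]
[[2,7],[6,0],[44,15],[45,19],[48,17],[50,0]]
[[2,7],[6,0],[44,20],[46,19],[48,17],[50,0]]
[[2,7],[6,0],[44,20],[46,19],[49,17],[50,0]]
[[2,7],[6,0],[44,20],[46,19],[49,17],[50,0]]
[[2,7],[6,0],[44,20],[48,19],[49,17],[50,0]]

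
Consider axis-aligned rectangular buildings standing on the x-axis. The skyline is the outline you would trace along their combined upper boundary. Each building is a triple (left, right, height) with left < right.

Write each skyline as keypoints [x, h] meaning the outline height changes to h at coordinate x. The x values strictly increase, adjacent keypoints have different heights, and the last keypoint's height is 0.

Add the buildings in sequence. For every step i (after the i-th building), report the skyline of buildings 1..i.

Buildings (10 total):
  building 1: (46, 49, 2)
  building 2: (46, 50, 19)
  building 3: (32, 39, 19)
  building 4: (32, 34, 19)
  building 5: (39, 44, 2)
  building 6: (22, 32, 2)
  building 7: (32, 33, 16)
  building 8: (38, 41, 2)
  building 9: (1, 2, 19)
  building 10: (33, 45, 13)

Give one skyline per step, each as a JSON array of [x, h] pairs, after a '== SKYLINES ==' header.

== SKYLINES ==
[[46,2],[49,0]]
[[46,19],[50,0]]
[[32,19],[39,0],[46,19],[50,0]]
[[32,19],[39,0],[46,19],[50,0]]
[[32,19],[39,2],[44,0],[46,19],[50,0]]
[[22,2],[32,19],[39,2],[44,0],[46,19],[50,0]]
[[22,2],[32,19],[39,2],[44,0],[46,19],[50,0]]
[[22,2],[32,19],[39,2],[44,0],[46,19],[50,0]]
[[1,19],[2,0],[22,2],[32,19],[39,2],[44,0],[46,19],[50,0]]
[[1,19],[2,0],[22,2],[32,19],[39,13],[45,0],[46,19],[50,0]]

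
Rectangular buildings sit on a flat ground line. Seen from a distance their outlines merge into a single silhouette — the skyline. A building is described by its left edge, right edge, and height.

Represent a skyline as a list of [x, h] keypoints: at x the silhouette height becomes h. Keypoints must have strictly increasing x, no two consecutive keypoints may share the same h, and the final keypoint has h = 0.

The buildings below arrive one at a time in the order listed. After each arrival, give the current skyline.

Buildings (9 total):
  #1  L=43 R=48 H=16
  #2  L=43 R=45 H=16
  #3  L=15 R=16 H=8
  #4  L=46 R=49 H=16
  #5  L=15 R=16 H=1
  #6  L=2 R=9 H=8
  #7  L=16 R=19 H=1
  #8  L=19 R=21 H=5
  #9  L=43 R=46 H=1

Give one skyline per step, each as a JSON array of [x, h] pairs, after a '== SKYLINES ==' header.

== SKYLINES ==
[[43,16],[48,0]]
[[43,16],[48,0]]
[[15,8],[16,0],[43,16],[48,0]]
[[15,8],[16,0],[43,16],[49,0]]
[[15,8],[16,0],[43,16],[49,0]]
[[2,8],[9,0],[15,8],[16,0],[43,16],[49,0]]
[[2,8],[9,0],[15,8],[16,1],[19,0],[43,16],[49,0]]
[[2,8],[9,0],[15,8],[16,1],[19,5],[21,0],[43,16],[49,0]]
[[2,8],[9,0],[15,8],[16,1],[19,5],[21,0],[43,16],[49,0]]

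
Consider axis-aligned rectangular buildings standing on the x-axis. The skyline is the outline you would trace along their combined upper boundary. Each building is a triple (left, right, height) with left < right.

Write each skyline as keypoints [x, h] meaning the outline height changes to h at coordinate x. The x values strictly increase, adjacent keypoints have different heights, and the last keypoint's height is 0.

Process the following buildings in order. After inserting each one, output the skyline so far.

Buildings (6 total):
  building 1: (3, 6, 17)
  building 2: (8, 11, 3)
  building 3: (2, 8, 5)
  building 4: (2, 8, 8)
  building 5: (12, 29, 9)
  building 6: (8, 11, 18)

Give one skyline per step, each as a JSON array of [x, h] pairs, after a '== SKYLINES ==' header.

== SKYLINES ==
[[3,17],[6,0]]
[[3,17],[6,0],[8,3],[11,0]]
[[2,5],[3,17],[6,5],[8,3],[11,0]]
[[2,8],[3,17],[6,8],[8,3],[11,0]]
[[2,8],[3,17],[6,8],[8,3],[11,0],[12,9],[29,0]]
[[2,8],[3,17],[6,8],[8,18],[11,0],[12,9],[29,0]]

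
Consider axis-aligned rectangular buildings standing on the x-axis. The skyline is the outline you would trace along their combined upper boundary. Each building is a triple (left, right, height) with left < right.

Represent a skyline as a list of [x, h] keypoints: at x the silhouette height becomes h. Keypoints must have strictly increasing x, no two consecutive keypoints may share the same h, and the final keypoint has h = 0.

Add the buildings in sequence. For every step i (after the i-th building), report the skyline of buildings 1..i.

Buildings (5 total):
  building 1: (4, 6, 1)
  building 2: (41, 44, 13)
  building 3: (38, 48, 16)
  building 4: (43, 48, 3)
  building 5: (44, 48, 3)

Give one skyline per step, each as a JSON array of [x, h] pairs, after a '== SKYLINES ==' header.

== SKYLINES ==
[[4,1],[6,0]]
[[4,1],[6,0],[41,13],[44,0]]
[[4,1],[6,0],[38,16],[48,0]]
[[4,1],[6,0],[38,16],[48,0]]
[[4,1],[6,0],[38,16],[48,0]]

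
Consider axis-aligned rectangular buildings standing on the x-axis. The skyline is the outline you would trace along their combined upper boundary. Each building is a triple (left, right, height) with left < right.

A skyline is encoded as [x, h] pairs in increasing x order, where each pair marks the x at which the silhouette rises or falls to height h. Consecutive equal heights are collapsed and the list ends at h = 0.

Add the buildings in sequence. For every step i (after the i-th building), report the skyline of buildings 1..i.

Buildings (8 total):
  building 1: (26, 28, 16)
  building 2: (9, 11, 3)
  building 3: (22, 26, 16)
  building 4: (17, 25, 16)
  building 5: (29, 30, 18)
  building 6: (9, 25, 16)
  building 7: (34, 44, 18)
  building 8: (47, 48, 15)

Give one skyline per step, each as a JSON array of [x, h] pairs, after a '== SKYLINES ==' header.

== SKYLINES ==
[[26,16],[28,0]]
[[9,3],[11,0],[26,16],[28,0]]
[[9,3],[11,0],[22,16],[28,0]]
[[9,3],[11,0],[17,16],[28,0]]
[[9,3],[11,0],[17,16],[28,0],[29,18],[30,0]]
[[9,16],[28,0],[29,18],[30,0]]
[[9,16],[28,0],[29,18],[30,0],[34,18],[44,0]]
[[9,16],[28,0],[29,18],[30,0],[34,18],[44,0],[47,15],[48,0]]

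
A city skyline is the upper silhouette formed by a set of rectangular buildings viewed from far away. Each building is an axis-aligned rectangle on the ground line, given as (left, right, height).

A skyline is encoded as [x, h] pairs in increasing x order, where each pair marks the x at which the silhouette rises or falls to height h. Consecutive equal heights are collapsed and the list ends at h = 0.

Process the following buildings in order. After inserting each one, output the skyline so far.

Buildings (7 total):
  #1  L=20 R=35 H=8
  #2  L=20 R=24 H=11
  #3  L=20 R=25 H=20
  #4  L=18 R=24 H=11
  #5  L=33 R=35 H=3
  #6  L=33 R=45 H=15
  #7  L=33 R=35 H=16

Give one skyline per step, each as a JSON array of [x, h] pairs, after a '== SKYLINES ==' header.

== SKYLINES ==
[[20,8],[35,0]]
[[20,11],[24,8],[35,0]]
[[20,20],[25,8],[35,0]]
[[18,11],[20,20],[25,8],[35,0]]
[[18,11],[20,20],[25,8],[35,0]]
[[18,11],[20,20],[25,8],[33,15],[45,0]]
[[18,11],[20,20],[25,8],[33,16],[35,15],[45,0]]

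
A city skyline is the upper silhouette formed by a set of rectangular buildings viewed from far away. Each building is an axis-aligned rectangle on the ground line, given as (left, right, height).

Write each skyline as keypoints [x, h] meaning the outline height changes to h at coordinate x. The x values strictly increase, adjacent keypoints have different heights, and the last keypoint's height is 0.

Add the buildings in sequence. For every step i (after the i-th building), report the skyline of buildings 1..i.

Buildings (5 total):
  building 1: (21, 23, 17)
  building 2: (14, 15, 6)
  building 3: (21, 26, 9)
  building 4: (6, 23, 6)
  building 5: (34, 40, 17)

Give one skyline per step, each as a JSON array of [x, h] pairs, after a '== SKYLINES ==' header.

== SKYLINES ==
[[21,17],[23,0]]
[[14,6],[15,0],[21,17],[23,0]]
[[14,6],[15,0],[21,17],[23,9],[26,0]]
[[6,6],[21,17],[23,9],[26,0]]
[[6,6],[21,17],[23,9],[26,0],[34,17],[40,0]]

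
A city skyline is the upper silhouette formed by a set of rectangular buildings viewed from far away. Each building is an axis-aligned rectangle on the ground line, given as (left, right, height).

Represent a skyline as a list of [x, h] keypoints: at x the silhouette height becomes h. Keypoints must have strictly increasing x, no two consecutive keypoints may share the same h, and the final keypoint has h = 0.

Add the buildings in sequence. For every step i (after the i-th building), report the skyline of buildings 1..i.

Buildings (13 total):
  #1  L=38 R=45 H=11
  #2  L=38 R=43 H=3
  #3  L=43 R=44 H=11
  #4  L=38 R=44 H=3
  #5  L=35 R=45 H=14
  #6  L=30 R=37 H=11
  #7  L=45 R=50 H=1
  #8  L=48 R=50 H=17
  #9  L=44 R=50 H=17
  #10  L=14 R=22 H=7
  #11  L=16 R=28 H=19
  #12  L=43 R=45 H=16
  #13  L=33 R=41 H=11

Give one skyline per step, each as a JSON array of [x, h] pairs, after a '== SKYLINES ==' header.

== SKYLINES ==
[[38,11],[45,0]]
[[38,11],[45,0]]
[[38,11],[45,0]]
[[38,11],[45,0]]
[[35,14],[45,0]]
[[30,11],[35,14],[45,0]]
[[30,11],[35,14],[45,1],[50,0]]
[[30,11],[35,14],[45,1],[48,17],[50,0]]
[[30,11],[35,14],[44,17],[50,0]]
[[14,7],[22,0],[30,11],[35,14],[44,17],[50,0]]
[[14,7],[16,19],[28,0],[30,11],[35,14],[44,17],[50,0]]
[[14,7],[16,19],[28,0],[30,11],[35,14],[43,16],[44,17],[50,0]]
[[14,7],[16,19],[28,0],[30,11],[35,14],[43,16],[44,17],[50,0]]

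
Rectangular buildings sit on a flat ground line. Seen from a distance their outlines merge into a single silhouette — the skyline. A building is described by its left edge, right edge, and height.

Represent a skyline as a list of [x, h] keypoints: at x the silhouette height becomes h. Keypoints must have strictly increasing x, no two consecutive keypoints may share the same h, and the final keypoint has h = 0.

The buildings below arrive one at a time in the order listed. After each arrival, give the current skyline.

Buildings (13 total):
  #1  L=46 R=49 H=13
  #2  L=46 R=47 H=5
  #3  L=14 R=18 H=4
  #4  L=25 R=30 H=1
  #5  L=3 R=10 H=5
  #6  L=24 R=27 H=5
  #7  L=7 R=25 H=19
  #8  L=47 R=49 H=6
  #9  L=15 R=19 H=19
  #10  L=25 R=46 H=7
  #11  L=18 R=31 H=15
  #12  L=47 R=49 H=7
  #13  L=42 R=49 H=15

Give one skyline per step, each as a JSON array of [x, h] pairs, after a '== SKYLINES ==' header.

== SKYLINES ==
[[46,13],[49,0]]
[[46,13],[49,0]]
[[14,4],[18,0],[46,13],[49,0]]
[[14,4],[18,0],[25,1],[30,0],[46,13],[49,0]]
[[3,5],[10,0],[14,4],[18,0],[25,1],[30,0],[46,13],[49,0]]
[[3,5],[10,0],[14,4],[18,0],[24,5],[27,1],[30,0],[46,13],[49,0]]
[[3,5],[7,19],[25,5],[27,1],[30,0],[46,13],[49,0]]
[[3,5],[7,19],[25,5],[27,1],[30,0],[46,13],[49,0]]
[[3,5],[7,19],[25,5],[27,1],[30,0],[46,13],[49,0]]
[[3,5],[7,19],[25,7],[46,13],[49,0]]
[[3,5],[7,19],[25,15],[31,7],[46,13],[49,0]]
[[3,5],[7,19],[25,15],[31,7],[46,13],[49,0]]
[[3,5],[7,19],[25,15],[31,7],[42,15],[49,0]]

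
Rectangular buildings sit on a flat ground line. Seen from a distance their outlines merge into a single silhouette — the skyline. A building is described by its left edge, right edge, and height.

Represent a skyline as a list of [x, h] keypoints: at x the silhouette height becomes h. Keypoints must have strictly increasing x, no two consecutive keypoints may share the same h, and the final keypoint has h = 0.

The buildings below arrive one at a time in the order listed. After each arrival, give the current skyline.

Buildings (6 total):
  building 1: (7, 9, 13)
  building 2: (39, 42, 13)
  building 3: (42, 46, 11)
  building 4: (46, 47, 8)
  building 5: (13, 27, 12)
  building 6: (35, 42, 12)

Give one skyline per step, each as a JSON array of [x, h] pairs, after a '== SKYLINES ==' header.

== SKYLINES ==
[[7,13],[9,0]]
[[7,13],[9,0],[39,13],[42,0]]
[[7,13],[9,0],[39,13],[42,11],[46,0]]
[[7,13],[9,0],[39,13],[42,11],[46,8],[47,0]]
[[7,13],[9,0],[13,12],[27,0],[39,13],[42,11],[46,8],[47,0]]
[[7,13],[9,0],[13,12],[27,0],[35,12],[39,13],[42,11],[46,8],[47,0]]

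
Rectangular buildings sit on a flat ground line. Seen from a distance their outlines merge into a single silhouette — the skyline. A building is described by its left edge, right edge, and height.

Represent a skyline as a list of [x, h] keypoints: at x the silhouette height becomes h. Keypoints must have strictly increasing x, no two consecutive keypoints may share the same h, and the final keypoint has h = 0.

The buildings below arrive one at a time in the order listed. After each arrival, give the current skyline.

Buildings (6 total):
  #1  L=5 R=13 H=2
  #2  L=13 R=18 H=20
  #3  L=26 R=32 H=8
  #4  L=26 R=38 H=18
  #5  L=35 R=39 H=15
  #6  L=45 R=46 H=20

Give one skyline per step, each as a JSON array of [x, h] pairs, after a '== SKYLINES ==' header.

== SKYLINES ==
[[5,2],[13,0]]
[[5,2],[13,20],[18,0]]
[[5,2],[13,20],[18,0],[26,8],[32,0]]
[[5,2],[13,20],[18,0],[26,18],[38,0]]
[[5,2],[13,20],[18,0],[26,18],[38,15],[39,0]]
[[5,2],[13,20],[18,0],[26,18],[38,15],[39,0],[45,20],[46,0]]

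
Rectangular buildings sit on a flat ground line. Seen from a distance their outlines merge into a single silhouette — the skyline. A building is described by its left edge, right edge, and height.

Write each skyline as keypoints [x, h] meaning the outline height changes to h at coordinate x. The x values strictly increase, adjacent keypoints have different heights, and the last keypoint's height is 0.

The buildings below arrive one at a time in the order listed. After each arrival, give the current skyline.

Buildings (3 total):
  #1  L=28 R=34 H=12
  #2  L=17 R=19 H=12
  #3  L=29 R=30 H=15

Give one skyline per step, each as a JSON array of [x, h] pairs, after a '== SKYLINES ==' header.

== SKYLINES ==
[[28,12],[34,0]]
[[17,12],[19,0],[28,12],[34,0]]
[[17,12],[19,0],[28,12],[29,15],[30,12],[34,0]]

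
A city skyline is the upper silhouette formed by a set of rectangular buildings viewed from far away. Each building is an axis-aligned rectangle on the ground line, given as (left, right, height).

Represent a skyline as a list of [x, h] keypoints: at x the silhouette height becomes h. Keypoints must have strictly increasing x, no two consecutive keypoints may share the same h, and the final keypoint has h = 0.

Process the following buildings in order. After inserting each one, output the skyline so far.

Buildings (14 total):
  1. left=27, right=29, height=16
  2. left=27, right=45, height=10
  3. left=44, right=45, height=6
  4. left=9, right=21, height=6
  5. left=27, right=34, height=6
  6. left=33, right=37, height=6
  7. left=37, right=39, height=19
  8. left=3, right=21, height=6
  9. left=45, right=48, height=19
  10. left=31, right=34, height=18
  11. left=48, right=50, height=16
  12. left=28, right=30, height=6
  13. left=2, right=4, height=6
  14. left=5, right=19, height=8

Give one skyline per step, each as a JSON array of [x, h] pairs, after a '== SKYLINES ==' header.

== SKYLINES ==
[[27,16],[29,0]]
[[27,16],[29,10],[45,0]]
[[27,16],[29,10],[45,0]]
[[9,6],[21,0],[27,16],[29,10],[45,0]]
[[9,6],[21,0],[27,16],[29,10],[45,0]]
[[9,6],[21,0],[27,16],[29,10],[45,0]]
[[9,6],[21,0],[27,16],[29,10],[37,19],[39,10],[45,0]]
[[3,6],[21,0],[27,16],[29,10],[37,19],[39,10],[45,0]]
[[3,6],[21,0],[27,16],[29,10],[37,19],[39,10],[45,19],[48,0]]
[[3,6],[21,0],[27,16],[29,10],[31,18],[34,10],[37,19],[39,10],[45,19],[48,0]]
[[3,6],[21,0],[27,16],[29,10],[31,18],[34,10],[37,19],[39,10],[45,19],[48,16],[50,0]]
[[3,6],[21,0],[27,16],[29,10],[31,18],[34,10],[37,19],[39,10],[45,19],[48,16],[50,0]]
[[2,6],[21,0],[27,16],[29,10],[31,18],[34,10],[37,19],[39,10],[45,19],[48,16],[50,0]]
[[2,6],[5,8],[19,6],[21,0],[27,16],[29,10],[31,18],[34,10],[37,19],[39,10],[45,19],[48,16],[50,0]]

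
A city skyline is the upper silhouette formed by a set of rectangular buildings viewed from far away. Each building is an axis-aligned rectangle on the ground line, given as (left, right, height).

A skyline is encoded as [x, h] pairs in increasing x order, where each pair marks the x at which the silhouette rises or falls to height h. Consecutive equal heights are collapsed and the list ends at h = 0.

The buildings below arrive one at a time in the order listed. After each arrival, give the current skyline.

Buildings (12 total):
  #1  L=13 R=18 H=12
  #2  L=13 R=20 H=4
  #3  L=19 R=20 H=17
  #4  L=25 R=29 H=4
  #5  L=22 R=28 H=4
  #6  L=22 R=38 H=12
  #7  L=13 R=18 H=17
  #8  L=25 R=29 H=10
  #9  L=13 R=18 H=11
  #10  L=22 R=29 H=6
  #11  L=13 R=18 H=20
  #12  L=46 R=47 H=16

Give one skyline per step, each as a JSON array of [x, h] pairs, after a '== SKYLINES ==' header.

== SKYLINES ==
[[13,12],[18,0]]
[[13,12],[18,4],[20,0]]
[[13,12],[18,4],[19,17],[20,0]]
[[13,12],[18,4],[19,17],[20,0],[25,4],[29,0]]
[[13,12],[18,4],[19,17],[20,0],[22,4],[29,0]]
[[13,12],[18,4],[19,17],[20,0],[22,12],[38,0]]
[[13,17],[18,4],[19,17],[20,0],[22,12],[38,0]]
[[13,17],[18,4],[19,17],[20,0],[22,12],[38,0]]
[[13,17],[18,4],[19,17],[20,0],[22,12],[38,0]]
[[13,17],[18,4],[19,17],[20,0],[22,12],[38,0]]
[[13,20],[18,4],[19,17],[20,0],[22,12],[38,0]]
[[13,20],[18,4],[19,17],[20,0],[22,12],[38,0],[46,16],[47,0]]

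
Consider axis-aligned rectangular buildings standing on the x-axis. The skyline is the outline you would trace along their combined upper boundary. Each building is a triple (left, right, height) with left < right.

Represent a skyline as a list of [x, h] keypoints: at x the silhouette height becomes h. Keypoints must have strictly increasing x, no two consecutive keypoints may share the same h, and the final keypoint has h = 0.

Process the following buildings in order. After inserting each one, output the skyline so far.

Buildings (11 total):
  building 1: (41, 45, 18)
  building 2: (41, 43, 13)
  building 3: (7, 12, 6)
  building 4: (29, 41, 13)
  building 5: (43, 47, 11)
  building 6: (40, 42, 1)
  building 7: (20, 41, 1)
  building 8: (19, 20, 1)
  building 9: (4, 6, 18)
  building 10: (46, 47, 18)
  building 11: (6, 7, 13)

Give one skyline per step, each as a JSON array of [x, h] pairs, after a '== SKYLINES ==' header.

== SKYLINES ==
[[41,18],[45,0]]
[[41,18],[45,0]]
[[7,6],[12,0],[41,18],[45,0]]
[[7,6],[12,0],[29,13],[41,18],[45,0]]
[[7,6],[12,0],[29,13],[41,18],[45,11],[47,0]]
[[7,6],[12,0],[29,13],[41,18],[45,11],[47,0]]
[[7,6],[12,0],[20,1],[29,13],[41,18],[45,11],[47,0]]
[[7,6],[12,0],[19,1],[29,13],[41,18],[45,11],[47,0]]
[[4,18],[6,0],[7,6],[12,0],[19,1],[29,13],[41,18],[45,11],[47,0]]
[[4,18],[6,0],[7,6],[12,0],[19,1],[29,13],[41,18],[45,11],[46,18],[47,0]]
[[4,18],[6,13],[7,6],[12,0],[19,1],[29,13],[41,18],[45,11],[46,18],[47,0]]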